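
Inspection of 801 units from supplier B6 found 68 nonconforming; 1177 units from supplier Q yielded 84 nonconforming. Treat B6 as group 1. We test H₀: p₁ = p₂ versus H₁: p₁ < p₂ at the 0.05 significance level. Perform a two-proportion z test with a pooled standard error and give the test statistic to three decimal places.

p̂₁ = 68/801 ≈ 0.084894, p̂₂ = 84/1177 ≈ 0.071368.
Pooled p̂ = (68+84)/(801+1177) = 152/1978 = 0.076845.
SE = √(0.0709401 × 0.00209806) = 0.012200.
z = (0.084894 − 0.071368)/0.012200 = 0.013526/0.012200 = 1.109.
p-value = P(Z < 1.109) ≈ 0.8662, so at α = 0.05 we fail to reject H₀.

z = 1.109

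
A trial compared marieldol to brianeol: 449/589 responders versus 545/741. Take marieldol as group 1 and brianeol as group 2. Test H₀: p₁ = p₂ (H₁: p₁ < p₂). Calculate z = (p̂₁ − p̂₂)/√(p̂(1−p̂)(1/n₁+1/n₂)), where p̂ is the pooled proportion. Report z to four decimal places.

z = 1.1180

p̂₁ = 449/589 = 0.7623090, p̂₂ = 545/741 = 0.7354926.
Pooled p̂ = (449+545)/(589+741) = 994/1330 = 0.7473684.
SE = √(0.188809 × 0.00304732) = 0.0239867.
z = (0.7623090 − 0.7354926)/0.0239867 = 0.0268164/0.0239867 = 1.1180.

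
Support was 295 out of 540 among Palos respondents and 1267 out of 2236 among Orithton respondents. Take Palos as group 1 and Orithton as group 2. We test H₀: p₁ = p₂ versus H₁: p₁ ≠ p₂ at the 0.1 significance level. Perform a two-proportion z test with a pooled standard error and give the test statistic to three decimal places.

z = -0.855

p̂₁ = 295/540 ≈ 0.54630, p̂₂ = 1267/2236 ≈ 0.56664.
Pooled p̂ = (295+1267)/(540+2236) = 1562/2776 = 0.56268.
SE = √(0.246071 × 0.00229908) = 0.02379.
z = (0.54630 − 0.56664)/0.02379 = -0.02034/0.02379 = -0.855.
p-value = 2·P(Z > 0.855) ≈ 0.3925. With α = 0.1, fail to reject H₀.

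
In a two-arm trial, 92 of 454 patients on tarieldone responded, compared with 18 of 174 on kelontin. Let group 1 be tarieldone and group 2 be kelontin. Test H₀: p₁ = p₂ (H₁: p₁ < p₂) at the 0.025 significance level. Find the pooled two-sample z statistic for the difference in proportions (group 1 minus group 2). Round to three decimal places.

p̂₁ = 92/454 ≈ 0.20264, p̂₂ = 18/174 ≈ 0.10345.
Pooled p̂ = (92+18)/(454+174) = 110/628 = 0.17516.
SE = √(0.144478 × 0.00794977) = 0.03389.
z = (0.20264 − 0.10345)/0.03389 = 0.09919/0.03389 = 2.927.
p-value = P(Z < 2.927) ≈ 0.9983, so at α = 0.025 we fail to reject H₀.

z = 2.927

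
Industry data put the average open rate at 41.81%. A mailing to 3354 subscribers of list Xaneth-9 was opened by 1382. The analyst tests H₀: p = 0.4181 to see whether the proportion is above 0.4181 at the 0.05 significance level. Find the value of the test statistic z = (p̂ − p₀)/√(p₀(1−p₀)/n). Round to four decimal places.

z = -0.7109

p̂ = 1382/3354 ≈ 0.412045.
Under H₀, SE = √(0.4181·0.5819/3354) = √(7.2538e-05) = 0.008517.
z = (0.412045 − 0.4181)/0.008517 = -0.006055/0.008517 = -0.7109.
p-value = P(Z > -0.711) ≈ 0.7614; since p > α = 0.05, fail to reject H₀.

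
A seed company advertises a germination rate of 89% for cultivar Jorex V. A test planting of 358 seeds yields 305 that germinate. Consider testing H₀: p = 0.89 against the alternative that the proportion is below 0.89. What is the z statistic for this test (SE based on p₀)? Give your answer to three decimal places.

z = -2.301

p̂ = 305/358 ≈ 0.851955.
Under H₀, SE = √(0.89·0.11/358) = √(0.000273464) = 0.016537.
z = (0.851955 − 0.89)/0.016537 = -0.038045/0.016537 = -2.301.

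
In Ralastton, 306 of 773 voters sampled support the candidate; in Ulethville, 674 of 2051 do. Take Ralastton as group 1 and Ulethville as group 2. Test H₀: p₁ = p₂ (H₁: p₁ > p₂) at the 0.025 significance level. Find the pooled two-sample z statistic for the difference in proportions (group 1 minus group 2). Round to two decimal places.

p̂₁ = 306/773 ≈ 0.3959, p̂₂ = 674/2051 ≈ 0.3286.
Pooled p̂ = (306+674)/(773+2051) = 980/2824 = 0.3470.
SE = √(0.226599 × 0.00178123) = 0.0201.
z = (0.3959 − 0.3286)/0.0201 = 0.0673/0.0201 = 3.35.
p-value = P(Z > 3.347) ≈ 0.0004, so at α = 0.025 we reject H₀.

z = 3.35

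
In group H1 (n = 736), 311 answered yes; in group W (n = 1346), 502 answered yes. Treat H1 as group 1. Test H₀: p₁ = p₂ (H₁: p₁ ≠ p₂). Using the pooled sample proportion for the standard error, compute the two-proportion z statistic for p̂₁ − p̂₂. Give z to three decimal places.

p̂₁ = 311/736 = 0.422554, p̂₂ = 502/1346 = 0.372957.
Pooled p̂ = (311+502)/(736+1346) = 813/2082 = 0.390490.
SE = √(0.238008 × 0.00210164) = 0.022365.
z = (0.422554 − 0.372957)/0.022365 = 0.049597/0.022365 = 2.218.

z = 2.218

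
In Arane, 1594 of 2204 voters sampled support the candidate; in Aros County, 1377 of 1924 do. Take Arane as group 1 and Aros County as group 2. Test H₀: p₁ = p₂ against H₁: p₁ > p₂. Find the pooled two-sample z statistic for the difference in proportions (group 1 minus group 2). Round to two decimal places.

p̂₁ = 1594/2204 = 0.7232, p̂₂ = 1377/1924 = 0.7157.
Pooled p̂ = (1594+1377)/(2204+1924) = 2971/4128 = 0.7197.
SE = √(p̂(1−p̂)(1/n₁+1/n₂)) = √(0.7197·0.2803·0.000973471) = √(0.000196372) = 0.0140.
z = (0.7232 − 0.7157)/0.0140 = 0.0075/0.0140 = 0.54.

z = 0.54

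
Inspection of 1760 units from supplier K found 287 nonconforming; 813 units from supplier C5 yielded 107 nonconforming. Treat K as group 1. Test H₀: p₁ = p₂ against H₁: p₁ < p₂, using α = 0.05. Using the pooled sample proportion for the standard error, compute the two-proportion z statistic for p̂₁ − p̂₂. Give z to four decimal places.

z = 2.0600

p̂₁ = 287/1760 ≈ 0.1630682, p̂₂ = 107/813 ≈ 0.1316113.
Pooled p̂ = (287+107)/(1760+813) = 394/2573 = 0.1531286.
SE = √(0.12968 × 0.00179819) = 0.0152706.
z = (0.1630682 − 0.1316113)/0.0152706 = 0.0314569/0.0152706 = 2.0600.
p-value = P(Z < 2.060) ≈ 0.9803, so at α = 0.05 we fail to reject H₀.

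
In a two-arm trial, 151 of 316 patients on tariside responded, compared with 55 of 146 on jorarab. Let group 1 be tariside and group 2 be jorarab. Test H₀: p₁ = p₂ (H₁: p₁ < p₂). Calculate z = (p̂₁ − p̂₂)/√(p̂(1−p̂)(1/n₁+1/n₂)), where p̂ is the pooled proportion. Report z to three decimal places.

p̂₁ = 151/316 ≈ 0.47785, p̂₂ = 55/146 ≈ 0.37671.
Pooled p̂ = (151+55)/(316+146) = 206/462 = 0.44589.
SE = √(0.247072 × 0.0100139) = 0.04974.
z = (0.47785 − 0.37671)/0.04974 = 0.10114/0.04974 = 2.033.

z = 2.033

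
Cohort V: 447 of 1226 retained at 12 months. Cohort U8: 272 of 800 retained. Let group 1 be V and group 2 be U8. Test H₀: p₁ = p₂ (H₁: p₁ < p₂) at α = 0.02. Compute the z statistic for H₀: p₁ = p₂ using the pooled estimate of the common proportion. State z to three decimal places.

z = 1.131

p̂₁ = 447/1226 ≈ 0.36460, p̂₂ = 272/800 ≈ 0.34000.
Pooled p̂ = (447+272)/(1226+800) = 719/2026 = 0.35489.
SE = √(p̂(1−p̂)(1/n₁+1/n₂)) = √(0.35489·0.64511·0.00206566) = √(0.000472917) = 0.02175.
z = (0.36460 − 0.34000)/0.02175 = 0.02460/0.02175 = 1.131.
p-value = P(Z < 1.131) ≈ 0.8710; since p > α = 0.02, fail to reject H₀.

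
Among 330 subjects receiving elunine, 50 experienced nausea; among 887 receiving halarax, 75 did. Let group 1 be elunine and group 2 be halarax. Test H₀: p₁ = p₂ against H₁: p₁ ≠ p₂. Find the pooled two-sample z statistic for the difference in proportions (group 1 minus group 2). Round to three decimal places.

z = 3.421

p̂₁ = 50/330 ≈ 0.151515, p̂₂ = 75/887 ≈ 0.084555.
Pooled p̂ = (50+75)/(330+887) = 125/1217 = 0.102712.
SE = √(0.0921619 × 0.0041577) = 0.019575.
z = (0.151515 − 0.084555)/0.019575 = 0.066960/0.019575 = 3.421.
p-value = 2·P(Z > 3.421) ≈ 0.0006.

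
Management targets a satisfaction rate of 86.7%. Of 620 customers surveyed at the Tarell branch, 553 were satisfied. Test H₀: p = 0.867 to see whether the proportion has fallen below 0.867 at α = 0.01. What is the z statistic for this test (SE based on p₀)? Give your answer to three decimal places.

p̂ = 553/620 ≈ 0.89194.
SE = √(p₀(1−p₀)/n) = √(0.11531/620) = 0.01364.
z = (0.89194 − 0.867)/0.01364 = 0.02494/0.01364 = 1.828.
p-value = P(Z < 1.828) ≈ 0.9663. With α = 0.01, fail to reject H₀.

z = 1.828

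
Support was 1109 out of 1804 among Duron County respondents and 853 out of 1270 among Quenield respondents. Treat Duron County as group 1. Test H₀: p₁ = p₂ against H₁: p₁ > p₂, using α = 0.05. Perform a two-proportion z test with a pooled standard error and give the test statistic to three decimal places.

z = -3.233

p̂₁ = 1109/1804 = 0.61475, p̂₂ = 853/1270 = 0.67165.
Pooled p̂ = (1109+853)/(1804+1270) = 1962/3074 = 0.63826.
SE = √(p̂(1−p̂)(1/n₁+1/n₂)) = √(0.63826·0.36174·0.00134173) = √(0.000309784) = 0.01760.
z = (0.61475 − 0.67165)/0.01760 = -0.05690/0.01760 = -3.233.
p-value = P(Z > -3.233) ≈ 0.9994. With α = 0.05, fail to reject H₀.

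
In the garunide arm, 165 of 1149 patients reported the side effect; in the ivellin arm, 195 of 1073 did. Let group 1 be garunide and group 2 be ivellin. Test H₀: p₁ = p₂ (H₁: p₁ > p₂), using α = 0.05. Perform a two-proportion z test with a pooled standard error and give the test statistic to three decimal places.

p̂₁ = 165/1149 ≈ 0.14360, p̂₂ = 195/1073 ≈ 0.18173.
Pooled p̂ = (165+195)/(1149+1073) = 360/2222 = 0.16202.
SE = √(p̂(1−p̂)(1/n₁+1/n₂)) = √(0.16202·0.83798·0.00180229) = √(0.000244691) = 0.01564.
z = (0.14360 − 0.18173)/0.01564 = -0.03813/0.01564 = -2.438.
p-value = P(Z > -2.438) ≈ 0.9926. With α = 0.05, fail to reject H₀.

z = -2.438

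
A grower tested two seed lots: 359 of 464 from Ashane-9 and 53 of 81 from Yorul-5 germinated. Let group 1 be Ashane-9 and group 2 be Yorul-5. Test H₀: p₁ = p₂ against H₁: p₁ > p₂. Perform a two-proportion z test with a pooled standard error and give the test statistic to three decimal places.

p̂₁ = 359/464 = 0.77371, p̂₂ = 53/81 = 0.65432.
Pooled p̂ = (359+53)/(464+81) = 412/545 = 0.75596.
SE = √(p̂(1−p̂)(1/n₁+1/n₂)) = √(0.75596·0.24404·0.0145009) = √(0.00267516) = 0.05172.
z = (0.77371 − 0.65432)/0.05172 = 0.11939/0.05172 = 2.308.

z = 2.308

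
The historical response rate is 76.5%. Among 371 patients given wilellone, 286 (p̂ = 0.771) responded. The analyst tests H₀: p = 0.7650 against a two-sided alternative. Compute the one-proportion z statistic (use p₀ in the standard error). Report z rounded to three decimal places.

p̂ = 286/371 ≈ 0.77089.
SE = √(p₀(1−p₀)/n) = √(0.17977/371) = 0.02201.
z = (0.77089 − 0.765)/0.02201 = 0.00589/0.02201 = 0.268.

z = 0.268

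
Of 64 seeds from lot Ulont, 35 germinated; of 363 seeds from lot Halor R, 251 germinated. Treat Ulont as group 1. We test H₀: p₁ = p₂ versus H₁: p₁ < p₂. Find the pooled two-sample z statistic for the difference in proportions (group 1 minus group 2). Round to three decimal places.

z = -2.268

p̂₁ = 35/64 ≈ 0.54688, p̂₂ = 251/363 ≈ 0.69146.
Pooled p̂ = (35+251)/(64+363) = 286/427 = 0.66979.
SE = √(0.221172 × 0.0183798) = 0.06376.
z = (0.54688 − 0.69146)/0.06376 = -0.14458/0.06376 = -2.268.
p-value = P(Z < -2.268) ≈ 0.0117.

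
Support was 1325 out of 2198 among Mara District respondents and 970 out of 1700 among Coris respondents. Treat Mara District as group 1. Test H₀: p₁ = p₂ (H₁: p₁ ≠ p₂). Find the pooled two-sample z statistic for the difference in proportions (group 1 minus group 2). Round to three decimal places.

p̂₁ = 1325/2198 = 0.60282, p̂₂ = 970/1700 = 0.57059.
Pooled p̂ = (1325+970)/(2198+1700) = 2295/3898 = 0.58876.
SE = √(p̂(1−p̂)(1/n₁+1/n₂)) = √(0.58876·0.41124·0.00104319) = √(0.000252579) = 0.01589.
z = (0.60282 − 0.57059)/0.01589 = 0.03223/0.01589 = 2.028.
Two-sided p-value ≈ 2·Φ(−2.028) = 0.0425.

z = 2.028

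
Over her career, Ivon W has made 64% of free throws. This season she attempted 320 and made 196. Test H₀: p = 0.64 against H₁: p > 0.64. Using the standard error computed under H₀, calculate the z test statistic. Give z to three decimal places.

z = -1.025

p̂ = 196/320 = 0.61250.
SE = √(p₀(1−p₀)/n) = √(0.2304/320) = 0.02683.
z = (0.61250 − 0.64)/0.02683 = -0.02750/0.02683 = -1.025.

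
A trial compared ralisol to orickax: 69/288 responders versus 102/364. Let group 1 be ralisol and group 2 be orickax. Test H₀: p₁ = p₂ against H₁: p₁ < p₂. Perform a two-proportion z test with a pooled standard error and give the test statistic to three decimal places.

p̂₁ = 69/288 ≈ 0.239583, p̂₂ = 102/364 ≈ 0.280220.
Pooled p̂ = (69+102)/(288+364) = 171/652 = 0.262270.
SE = √(p̂(1−p̂)(1/n₁+1/n₂)) = √(0.262270·0.737730·0.00621947) = √(0.00120337) = 0.034690.
z = (0.239583 − 0.280220)/0.034690 = -0.040637/0.034690 = -1.171.

z = -1.171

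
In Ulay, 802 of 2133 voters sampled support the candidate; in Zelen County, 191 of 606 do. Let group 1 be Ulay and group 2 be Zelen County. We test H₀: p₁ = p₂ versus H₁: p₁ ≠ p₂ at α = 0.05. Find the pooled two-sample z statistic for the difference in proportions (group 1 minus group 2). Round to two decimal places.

p̂₁ = 802/2133 ≈ 0.3760, p̂₂ = 191/606 ≈ 0.3152.
Pooled p̂ = (802+191)/(2133+606) = 993/2739 = 0.3625.
SE = √(0.231105 × 0.00211899) = 0.0221.
z = (0.3760 − 0.3152)/0.0221 = 0.0608/0.0221 = 2.75.
p-value = 2·P(Z > 2.748) ≈ 0.0060. With α = 0.05, reject H₀.

z = 2.75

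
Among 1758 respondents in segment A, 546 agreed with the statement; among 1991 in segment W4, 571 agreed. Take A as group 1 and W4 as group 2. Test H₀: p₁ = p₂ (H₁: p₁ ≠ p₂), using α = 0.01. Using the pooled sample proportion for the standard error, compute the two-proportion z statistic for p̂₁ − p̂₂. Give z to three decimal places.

z = 1.589

p̂₁ = 546/1758 = 0.31058, p̂₂ = 571/1991 = 0.28679.
Pooled p̂ = (546+571)/(1758+1991) = 1117/3749 = 0.29795.
SE = √(p̂(1−p̂)(1/n₁+1/n₂)) = √(0.29795·0.70205·0.00107109) = √(0.000224044) = 0.01497.
z = (0.31058 − 0.28679)/0.01497 = 0.02379/0.01497 = 1.589.
Two-sided p-value ≈ 2·Φ(−1.589) = 0.1120; since p > α = 0.01, fail to reject H₀.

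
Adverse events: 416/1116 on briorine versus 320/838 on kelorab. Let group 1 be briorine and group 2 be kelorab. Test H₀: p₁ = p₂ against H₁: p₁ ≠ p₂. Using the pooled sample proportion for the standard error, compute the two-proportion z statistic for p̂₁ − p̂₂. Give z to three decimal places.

p̂₁ = 416/1116 = 0.37276, p̂₂ = 320/838 = 0.38186.
Pooled p̂ = (416+320)/(1116+838) = 736/1954 = 0.37666.
SE = √(p̂(1−p̂)(1/n₁+1/n₂)) = √(0.37666·0.62334·0.00208937) = √(0.00049056) = 0.02215.
z = (0.37276 − 0.38186)/0.02215 = -0.00910/0.02215 = -0.411.

z = -0.411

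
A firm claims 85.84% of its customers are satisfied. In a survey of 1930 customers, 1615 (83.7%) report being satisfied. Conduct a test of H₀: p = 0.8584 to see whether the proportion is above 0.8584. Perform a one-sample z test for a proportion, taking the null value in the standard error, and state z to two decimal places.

z = -2.72

p̂ = 1615/1930 ≈ 0.83679.
Standard error under H₀: √(0.8584×0.1416/1930) = 0.00794.
z = (0.83679 − 0.8584)/0.00794 = -0.02161/0.00794 = -2.72.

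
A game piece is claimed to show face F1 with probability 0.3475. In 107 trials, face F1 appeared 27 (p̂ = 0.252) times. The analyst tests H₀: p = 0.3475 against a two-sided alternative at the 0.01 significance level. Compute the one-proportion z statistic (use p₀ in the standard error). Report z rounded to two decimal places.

p̂ = 27/107 ≈ 0.2523.
Under H₀, SE = √(0.3475·0.6525/107) = √(0.0021191) = 0.0460.
z = (0.2523 − 0.3475)/0.0460 = -0.0952/0.0460 = -2.07.
p-value = 2·P(Z > 2.067) ≈ 0.0387; since p > α = 0.01, fail to reject H₀.

z = -2.07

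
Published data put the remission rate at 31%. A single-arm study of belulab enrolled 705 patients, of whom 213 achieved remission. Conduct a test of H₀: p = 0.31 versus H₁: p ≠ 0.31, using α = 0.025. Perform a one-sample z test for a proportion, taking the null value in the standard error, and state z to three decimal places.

z = -0.452

p̂ = 213/705 ≈ 0.30213.
SE = √(p₀(1−p₀)/n) = √(0.2139/705) = 0.01742.
z = (0.30213 − 0.31)/0.01742 = -0.00787/0.01742 = -0.452.
Two-sided p-value ≈ 2·Φ(−0.452) = 0.6513, so at α = 0.025 we fail to reject H₀.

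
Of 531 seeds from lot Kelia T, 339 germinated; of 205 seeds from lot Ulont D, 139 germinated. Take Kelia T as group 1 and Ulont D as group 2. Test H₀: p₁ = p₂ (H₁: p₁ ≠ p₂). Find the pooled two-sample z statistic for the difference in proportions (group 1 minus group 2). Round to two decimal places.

p̂₁ = 339/531 ≈ 0.6384, p̂₂ = 139/205 ≈ 0.6780.
Pooled p̂ = (339+139)/(531+205) = 478/736 = 0.6495.
SE = √(p̂(1−p̂)(1/n₁+1/n₂)) = √(0.6495·0.3505·0.00676129) = √(0.00153929) = 0.0392.
z = (0.6384 − 0.6780)/0.0392 = -0.0396/0.0392 = -1.01.

z = -1.01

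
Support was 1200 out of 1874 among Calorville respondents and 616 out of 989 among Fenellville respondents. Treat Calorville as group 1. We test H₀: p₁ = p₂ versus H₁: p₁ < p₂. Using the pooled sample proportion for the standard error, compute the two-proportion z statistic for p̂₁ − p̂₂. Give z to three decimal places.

z = 0.924

p̂₁ = 1200/1874 = 0.64034, p̂₂ = 616/989 = 0.62285.
Pooled p̂ = (1200+616)/(1874+989) = 1816/2863 = 0.63430.
SE = √(0.231964 × 0.00154474) = 0.01893.
z = (0.64034 − 0.62285)/0.01893 = 0.01749/0.01893 = 0.924.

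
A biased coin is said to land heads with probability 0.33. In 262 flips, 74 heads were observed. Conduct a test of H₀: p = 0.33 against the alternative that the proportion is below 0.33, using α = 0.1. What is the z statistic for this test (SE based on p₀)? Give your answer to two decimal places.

z = -1.64

p̂ = 74/262 = 0.2824.
Under H₀, SE = √(0.33·0.67/262) = √(0.000843893) = 0.0290.
z = (0.2824 − 0.33)/0.0290 = -0.0476/0.0290 = -1.64.
p-value = P(Z < -1.637) ≈ 0.0508, so at α = 0.1 we reject H₀.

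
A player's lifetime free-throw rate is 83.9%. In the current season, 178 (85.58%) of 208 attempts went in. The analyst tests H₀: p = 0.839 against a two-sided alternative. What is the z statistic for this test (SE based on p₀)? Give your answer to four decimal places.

z = 0.6580

p̂ = 178/208 = 0.855769.
SE = √(p₀(1−p₀)/n) = √(0.13508/208) = 0.025484.
z = (0.855769 − 0.839)/0.025484 = 0.016769/0.025484 = 0.6580.
p-value = 2·P(Z > 0.658) ≈ 0.5105.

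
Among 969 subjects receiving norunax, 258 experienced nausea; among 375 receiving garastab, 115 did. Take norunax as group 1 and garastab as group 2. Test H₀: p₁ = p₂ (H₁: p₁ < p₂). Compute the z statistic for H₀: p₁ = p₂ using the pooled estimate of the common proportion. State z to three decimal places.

p̂₁ = 258/969 ≈ 0.26625, p̂₂ = 115/375 ≈ 0.30667.
Pooled p̂ = (258+115)/(969+375) = 373/1344 = 0.27753.
SE = √(p̂(1−p̂)(1/n₁+1/n₂)) = √(0.27753·0.72247·0.00369866) = √(0.000741607) = 0.02723.
z = (0.26625 − 0.30667)/0.02723 = -0.04042/0.02723 = -1.484.
p-value = P(Z < -1.484) ≈ 0.0689.

z = -1.484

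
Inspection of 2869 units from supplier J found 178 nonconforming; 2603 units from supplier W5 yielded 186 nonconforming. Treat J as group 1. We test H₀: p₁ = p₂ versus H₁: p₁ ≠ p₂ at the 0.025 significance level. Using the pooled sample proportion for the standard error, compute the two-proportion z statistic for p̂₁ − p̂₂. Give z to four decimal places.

z = -1.3956

p̂₁ = 178/2869 = 0.062043, p̂₂ = 186/2603 = 0.071456.
Pooled p̂ = (178+186)/(2869+2603) = 364/5472 = 0.066520.
SE = √(p̂(1−p̂)(1/n₁+1/n₂)) = √(0.066520·0.933480·0.000732726) = √(4.5499e-05) = 0.006745.
z = (0.062043 − 0.071456)/0.006745 = -0.009413/0.006745 = -1.3956.
p-value = 2·P(Z > 1.396) ≈ 0.1628. With α = 0.025, fail to reject H₀.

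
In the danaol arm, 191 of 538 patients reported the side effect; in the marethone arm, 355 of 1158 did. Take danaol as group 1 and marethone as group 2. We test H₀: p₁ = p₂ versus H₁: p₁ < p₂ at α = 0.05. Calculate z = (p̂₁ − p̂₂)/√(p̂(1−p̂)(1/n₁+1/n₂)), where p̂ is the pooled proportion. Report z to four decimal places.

z = 1.9877

p̂₁ = 191/538 = 0.3550186, p̂₂ = 355/1158 = 0.3065630.
Pooled p̂ = (191+355)/(538+1158) = 546/1696 = 0.3219340.
SE = √(0.218292 × 0.00272229) = 0.0243774.
z = (0.3550186 − 0.3065630)/0.0243774 = 0.0484556/0.0243774 = 1.9877.
p-value = P(Z < 1.988) ≈ 0.9766, so at α = 0.05 we fail to reject H₀.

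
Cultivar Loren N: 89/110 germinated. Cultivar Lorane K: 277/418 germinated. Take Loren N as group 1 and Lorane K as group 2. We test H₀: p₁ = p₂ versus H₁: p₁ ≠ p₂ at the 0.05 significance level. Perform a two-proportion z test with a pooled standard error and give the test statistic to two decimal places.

p̂₁ = 89/110 = 0.8091, p̂₂ = 277/418 = 0.6627.
Pooled p̂ = (89+277)/(110+418) = 366/528 = 0.6932.
SE = √(p̂(1−p̂)(1/n₁+1/n₂)) = √(0.6932·0.3068·0.0114833) = √(0.00244227) = 0.0494.
z = (0.8091 − 0.6627)/0.0494 = 0.1464/0.0494 = 2.96.
Two-sided p-value ≈ 2·Φ(−2.963) = 0.0031. With α = 0.05, reject H₀.

z = 2.96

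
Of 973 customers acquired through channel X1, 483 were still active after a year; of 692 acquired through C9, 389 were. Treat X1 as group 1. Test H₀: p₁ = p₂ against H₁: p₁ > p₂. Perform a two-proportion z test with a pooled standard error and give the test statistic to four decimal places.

z = -2.6468

p̂₁ = 483/973 ≈ 0.496403, p̂₂ = 389/692 ≈ 0.562139.
Pooled p̂ = (483+389)/(973+692) = 872/1665 = 0.523724.
SE = √(p̂(1−p̂)(1/n₁+1/n₂)) = √(0.523724·0.476276·0.00247284) = √(0.000616817) = 0.024836.
z = (0.496403 − 0.562139)/0.024836 = -0.065736/0.024836 = -2.6468.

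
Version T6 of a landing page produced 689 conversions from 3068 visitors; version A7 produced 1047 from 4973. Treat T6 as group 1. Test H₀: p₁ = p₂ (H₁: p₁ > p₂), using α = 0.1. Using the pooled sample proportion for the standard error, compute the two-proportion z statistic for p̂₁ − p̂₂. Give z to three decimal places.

z = 1.486

p̂₁ = 689/3068 ≈ 0.22458, p̂₂ = 1047/4973 ≈ 0.21054.
Pooled p̂ = (689+1047)/(3068+4973) = 1736/8041 = 0.21589.
SE = √(0.169284 × 0.000527031) = 0.00945.
z = (0.22458 − 0.21054)/0.00945 = 0.01404/0.00945 = 1.486.
p-value = P(Z > 1.486) ≈ 0.0686. With α = 0.1, reject H₀.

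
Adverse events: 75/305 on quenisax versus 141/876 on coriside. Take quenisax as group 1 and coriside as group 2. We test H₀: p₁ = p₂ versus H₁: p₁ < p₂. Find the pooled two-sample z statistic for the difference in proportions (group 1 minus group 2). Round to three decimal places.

z = 3.305

p̂₁ = 75/305 ≈ 0.24590, p̂₂ = 141/876 ≈ 0.16096.
Pooled p̂ = (75+141)/(305+876) = 216/1181 = 0.18290.
SE = √(0.149445 × 0.00442024) = 0.02570.
z = (0.24590 − 0.16096)/0.02570 = 0.08494/0.02570 = 3.305.
p-value = P(Z < 3.305) ≈ 0.9995.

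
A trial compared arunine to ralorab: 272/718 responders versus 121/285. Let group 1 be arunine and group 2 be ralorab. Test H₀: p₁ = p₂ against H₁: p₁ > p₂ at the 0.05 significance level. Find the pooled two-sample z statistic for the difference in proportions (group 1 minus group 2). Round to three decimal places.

z = -1.338

p̂₁ = 272/718 ≈ 0.37883, p̂₂ = 121/285 ≈ 0.42456.
Pooled p̂ = (272+121)/(718+285) = 393/1003 = 0.39182.
SE = √(p̂(1−p̂)(1/n₁+1/n₂)) = √(0.39182·0.60818·0.00490153) = √(0.00116803) = 0.03418.
z = (0.37883 − 0.42456)/0.03418 = -0.04573/0.03418 = -1.338.
p-value = P(Z > -1.338) ≈ 0.9096. With α = 0.05, fail to reject H₀.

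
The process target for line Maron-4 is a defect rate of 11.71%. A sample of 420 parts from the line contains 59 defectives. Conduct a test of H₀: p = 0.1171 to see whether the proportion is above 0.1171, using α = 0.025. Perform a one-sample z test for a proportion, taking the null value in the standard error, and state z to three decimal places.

p̂ = 59/420 = 0.14048.
SE = √(p₀(1−p₀)/n) = √(0.10339/420) = 0.01569.
z = (0.14048 − 0.1171)/0.01569 = 0.02338/0.01569 = 1.490.
p-value = P(Z > 1.490) ≈ 0.0681, so at α = 0.025 we fail to reject H₀.

z = 1.490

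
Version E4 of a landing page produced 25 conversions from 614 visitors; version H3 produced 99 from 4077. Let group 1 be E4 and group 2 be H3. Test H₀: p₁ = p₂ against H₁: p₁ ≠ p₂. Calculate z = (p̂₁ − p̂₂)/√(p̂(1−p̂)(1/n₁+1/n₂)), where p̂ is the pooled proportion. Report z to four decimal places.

z = 2.3665

p̂₁ = 25/614 = 0.0407166, p̂₂ = 99/4077 = 0.0242826.
Pooled p̂ = (25+99)/(614+4077) = 124/4691 = 0.0264336.
SE = √(p̂(1−p̂)(1/n₁+1/n₂)) = √(0.0264336·0.9735664·0.00187394) = √(4.82257e-05) = 0.0069445.
z = (0.0407166 − 0.0242826)/0.0069445 = 0.0164340/0.0069445 = 2.3665.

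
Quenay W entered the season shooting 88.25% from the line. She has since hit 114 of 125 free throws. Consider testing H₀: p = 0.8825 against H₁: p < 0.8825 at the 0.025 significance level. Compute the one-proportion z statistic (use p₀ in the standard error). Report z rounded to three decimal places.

p̂ = 114/125 = 0.91200.
Under H₀, SE = √(0.8825·0.1175/125) = √(0.00082955) = 0.02880.
z = (0.91200 − 0.8825)/0.02880 = 0.02950/0.02880 = 1.024.
p-value = P(Z < 1.024) ≈ 0.8471, so at α = 0.025 we fail to reject H₀.

z = 1.024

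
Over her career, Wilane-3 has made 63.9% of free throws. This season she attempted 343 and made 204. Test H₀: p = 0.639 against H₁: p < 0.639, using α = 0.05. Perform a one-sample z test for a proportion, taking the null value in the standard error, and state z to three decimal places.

z = -1.706

p̂ = 204/343 ≈ 0.594752.
Standard error under H₀: √(0.639×0.361/343) = 0.025933.
z = (0.594752 − 0.639)/0.025933 = -0.044248/0.025933 = -1.706.
p-value = P(Z < -1.706) ≈ 0.0440. With α = 0.05, reject H₀.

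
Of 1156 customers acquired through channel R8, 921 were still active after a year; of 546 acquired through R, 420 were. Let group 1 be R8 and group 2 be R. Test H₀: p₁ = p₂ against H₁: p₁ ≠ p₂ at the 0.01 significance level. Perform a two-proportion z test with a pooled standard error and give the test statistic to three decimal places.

p̂₁ = 921/1156 ≈ 0.796713, p̂₂ = 420/546 ≈ 0.769231.
Pooled p̂ = (921+420)/(1156+546) = 1341/1702 = 0.787897.
SE = √(p̂(1−p̂)(1/n₁+1/n₂)) = √(0.787897·0.212103·0.00269655) = √(0.000450636) = 0.021228.
z = (0.796713 − 0.769231)/0.021228 = 0.027482/0.021228 = 1.295.
Two-sided p-value ≈ 2·Φ(−1.295) = 0.1955. With α = 0.01, fail to reject H₀.

z = 1.295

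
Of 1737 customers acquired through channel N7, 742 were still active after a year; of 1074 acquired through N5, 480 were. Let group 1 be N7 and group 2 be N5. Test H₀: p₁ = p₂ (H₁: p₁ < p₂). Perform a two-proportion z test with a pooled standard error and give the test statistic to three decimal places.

z = -1.027

p̂₁ = 742/1737 = 0.42717, p̂₂ = 480/1074 = 0.44693.
Pooled p̂ = (742+480)/(1737+1074) = 1222/2811 = 0.43472.
SE = √(0.245739 × 0.0015068) = 0.01924.
z = (0.42717 − 0.44693)/0.01924 = -0.01976/0.01924 = -1.027.
p-value = P(Z < -1.027) ≈ 0.1523.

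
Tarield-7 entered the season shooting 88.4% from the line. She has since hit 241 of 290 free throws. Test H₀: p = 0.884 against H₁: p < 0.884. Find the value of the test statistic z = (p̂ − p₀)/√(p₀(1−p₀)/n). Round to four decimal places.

p̂ = 241/290 ≈ 0.831034.
Under H₀, SE = √(0.884·0.116/290) = √(0.0003536) = 0.018804.
z = (0.831034 − 0.884)/0.018804 = -0.052966/0.018804 = -2.8167.
p-value = P(Z < -2.817) ≈ 0.0024.

z = -2.8167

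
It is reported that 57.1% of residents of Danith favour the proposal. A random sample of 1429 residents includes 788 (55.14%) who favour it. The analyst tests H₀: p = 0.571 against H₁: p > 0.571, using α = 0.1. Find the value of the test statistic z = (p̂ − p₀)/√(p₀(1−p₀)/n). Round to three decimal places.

z = -1.494

p̂ = 788/1429 ≈ 0.551435.
Standard error under H₀: √(0.571×0.429/1429) = 0.013093.
z = (0.551435 − 0.571)/0.013093 = -0.019565/0.013093 = -1.494.
p-value = P(Z > -1.494) ≈ 0.9325. With α = 0.1, fail to reject H₀.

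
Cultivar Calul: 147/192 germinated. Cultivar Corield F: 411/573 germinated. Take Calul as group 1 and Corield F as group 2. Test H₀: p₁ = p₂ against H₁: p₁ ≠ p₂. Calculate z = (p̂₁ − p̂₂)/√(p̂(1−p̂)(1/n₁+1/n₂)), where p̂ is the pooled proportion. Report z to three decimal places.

z = 1.305

p̂₁ = 147/192 = 0.76562, p̂₂ = 411/573 = 0.71728.
Pooled p̂ = (147+411)/(192+573) = 558/765 = 0.72941.
SE = √(0.19737 × 0.00695353) = 0.03705.
z = (0.76562 − 0.71728)/0.03705 = 0.04834/0.03705 = 1.305.
Two-sided p-value ≈ 2·Φ(−1.305) = 0.1919.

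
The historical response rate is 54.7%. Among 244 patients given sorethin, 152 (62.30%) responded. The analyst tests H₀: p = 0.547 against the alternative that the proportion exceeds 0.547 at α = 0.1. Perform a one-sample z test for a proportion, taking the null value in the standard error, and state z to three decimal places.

p̂ = 152/244 ≈ 0.62295.
Standard error under H₀: √(0.547×0.453/244) = 0.03187.
z = (0.62295 − 0.547)/0.03187 = 0.07595/0.03187 = 2.383.
p-value = P(Z > 2.383) ≈ 0.0086. With α = 0.1, reject H₀.

z = 2.383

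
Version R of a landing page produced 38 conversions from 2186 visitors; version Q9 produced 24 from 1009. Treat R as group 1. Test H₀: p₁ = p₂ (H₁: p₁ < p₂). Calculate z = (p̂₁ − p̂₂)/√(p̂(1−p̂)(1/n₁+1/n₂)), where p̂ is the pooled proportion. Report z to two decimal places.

p̂₁ = 38/2186 ≈ 0.01738, p̂₂ = 24/1009 ≈ 0.02379.
Pooled p̂ = (38+24)/(2186+1009) = 62/3195 = 0.01941.
SE = √(0.0190288 × 0.00144854) = 0.00525.
z = (0.01738 − 0.02379)/0.00525 = -0.00641/0.00525 = -1.22.

z = -1.22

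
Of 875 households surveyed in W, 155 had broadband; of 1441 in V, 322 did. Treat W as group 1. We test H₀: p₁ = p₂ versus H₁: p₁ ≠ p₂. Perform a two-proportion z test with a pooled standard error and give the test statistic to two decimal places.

z = -2.67

p̂₁ = 155/875 ≈ 0.17714, p̂₂ = 322/1441 ≈ 0.22346.
Pooled p̂ = (155+322)/(875+1441) = 477/2316 = 0.20596.
SE = √(0.16354 × 0.00183682) = 0.01733.
z = (0.17714 − 0.22346)/0.01733 = -0.04632/0.01733 = -2.67.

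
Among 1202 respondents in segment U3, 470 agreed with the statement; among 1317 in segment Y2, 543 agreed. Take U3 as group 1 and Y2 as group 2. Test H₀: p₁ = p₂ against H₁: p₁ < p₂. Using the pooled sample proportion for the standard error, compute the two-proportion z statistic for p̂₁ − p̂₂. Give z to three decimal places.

p̂₁ = 470/1202 ≈ 0.39101, p̂₂ = 543/1317 ≈ 0.41230.
Pooled p̂ = (470+543)/(1202+1317) = 1013/2519 = 0.40214.
SE = √(p̂(1−p̂)(1/n₁+1/n₂)) = √(0.40214·0.59786·0.00159125) = √(0.000382574) = 0.01956.
z = (0.39101 − 0.41230)/0.01956 = -0.02129/0.01956 = -1.088.

z = -1.088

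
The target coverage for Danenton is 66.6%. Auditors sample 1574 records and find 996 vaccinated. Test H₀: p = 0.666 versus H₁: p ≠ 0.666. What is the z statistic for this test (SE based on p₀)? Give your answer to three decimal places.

z = -2.794

p̂ = 996/1574 ≈ 0.63278.
Under H₀, SE = √(0.666·0.334/1574) = √(0.000141324) = 0.01189.
z = (0.63278 − 0.666)/0.01189 = -0.03322/0.01189 = -2.794.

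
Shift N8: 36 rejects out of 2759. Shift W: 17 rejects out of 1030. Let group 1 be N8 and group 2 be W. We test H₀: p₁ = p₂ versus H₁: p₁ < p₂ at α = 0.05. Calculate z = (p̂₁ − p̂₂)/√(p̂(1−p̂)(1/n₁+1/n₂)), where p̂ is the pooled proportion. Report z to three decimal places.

p̂₁ = 36/2759 = 0.013048, p̂₂ = 17/1030 = 0.016505.
Pooled p̂ = (36+17)/(2759+1030) = 53/3789 = 0.013988.
SE = √(p̂(1−p̂)(1/n₁+1/n₂)) = √(0.013988·0.986012·0.00133332) = √(1.83895e-05) = 0.004288.
z = (0.013048 − 0.016505)/0.004288 = -0.003457/0.004288 = -0.806.
p-value = P(Z < -0.806) ≈ 0.2101, so at α = 0.05 we fail to reject H₀.

z = -0.806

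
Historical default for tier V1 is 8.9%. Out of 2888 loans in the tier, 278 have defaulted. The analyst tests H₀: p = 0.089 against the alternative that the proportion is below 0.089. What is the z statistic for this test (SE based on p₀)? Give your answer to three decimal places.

p̂ = 278/2888 ≈ 0.09626.
Standard error under H₀: √(0.089×0.911/2888) = 0.00530.
z = (0.09626 − 0.089)/0.00530 = 0.00726/0.00530 = 1.370.

z = 1.370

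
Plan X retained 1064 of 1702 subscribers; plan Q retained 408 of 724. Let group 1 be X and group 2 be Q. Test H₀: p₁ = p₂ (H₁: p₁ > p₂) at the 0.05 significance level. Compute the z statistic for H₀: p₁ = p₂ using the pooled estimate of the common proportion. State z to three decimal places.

z = 2.843

p̂₁ = 1064/1702 = 0.62515, p̂₂ = 408/724 = 0.56354.
Pooled p̂ = (1064+408)/(1702+724) = 1472/2426 = 0.60676.
SE = √(0.238602 × 0.00196876) = 0.02167.
z = (0.62515 − 0.56354)/0.02167 = 0.06161/0.02167 = 2.843.
p-value = P(Z > 2.843) ≈ 0.0022. With α = 0.05, reject H₀.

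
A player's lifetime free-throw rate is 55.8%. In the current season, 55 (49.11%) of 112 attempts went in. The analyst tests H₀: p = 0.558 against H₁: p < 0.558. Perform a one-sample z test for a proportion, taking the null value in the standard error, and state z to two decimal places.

z = -1.43

p̂ = 55/112 ≈ 0.4911.
Standard error under H₀: √(0.558×0.442/112) = 0.0469.
z = (0.4911 − 0.558)/0.0469 = -0.0669/0.0469 = -1.43.
p-value = P(Z < -1.426) ≈ 0.0769.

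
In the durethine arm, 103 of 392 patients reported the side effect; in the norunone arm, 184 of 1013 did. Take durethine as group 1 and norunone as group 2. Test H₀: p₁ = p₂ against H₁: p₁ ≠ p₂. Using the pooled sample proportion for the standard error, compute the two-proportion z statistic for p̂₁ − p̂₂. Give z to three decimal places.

p̂₁ = 103/392 ≈ 0.2627551, p̂₂ = 184/1013 ≈ 0.1816387.
Pooled p̂ = (103+184)/(392+1013) = 287/1405 = 0.2042705.
SE = √(0.162544 × 0.00353819) = 0.0239815.
z = (0.2627551 − 0.1816387)/0.0239815 = 0.0811164/0.0239815 = 3.382.
Two-sided p-value ≈ 2·Φ(−3.382) = 0.0007.

z = 3.382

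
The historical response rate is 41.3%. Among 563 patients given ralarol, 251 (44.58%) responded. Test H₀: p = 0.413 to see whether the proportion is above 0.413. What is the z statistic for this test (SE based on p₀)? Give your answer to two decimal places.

p̂ = 251/563 ≈ 0.4458.
Standard error under H₀: √(0.413×0.587/563) = 0.0208.
z = (0.4458 − 0.413)/0.0208 = 0.0328/0.0208 = 1.58.
p-value = P(Z > 1.582) ≈ 0.0568.

z = 1.58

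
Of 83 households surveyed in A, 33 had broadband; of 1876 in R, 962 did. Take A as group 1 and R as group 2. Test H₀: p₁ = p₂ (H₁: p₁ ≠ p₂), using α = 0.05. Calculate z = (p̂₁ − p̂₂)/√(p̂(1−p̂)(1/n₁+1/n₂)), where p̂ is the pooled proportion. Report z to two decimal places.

p̂₁ = 33/83 = 0.3976, p̂₂ = 962/1876 = 0.5128.
Pooled p̂ = (33+962)/(83+1876) = 995/1959 = 0.5079.
SE = √(p̂(1−p̂)(1/n₁+1/n₂)) = √(0.5079·0.4921·0.0125812) = √(0.00314452) = 0.0561.
z = (0.3976 − 0.5128)/0.0561 = -0.1152/0.0561 = -2.05.
Two-sided p-value ≈ 2·Φ(−2.054) = 0.0399. With α = 0.05, reject H₀.

z = -2.05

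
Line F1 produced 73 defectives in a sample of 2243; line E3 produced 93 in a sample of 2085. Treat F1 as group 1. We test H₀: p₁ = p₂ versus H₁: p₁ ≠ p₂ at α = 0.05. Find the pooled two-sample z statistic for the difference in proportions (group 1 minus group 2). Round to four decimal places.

z = -2.0640

p̂₁ = 73/2243 = 0.032546, p̂₂ = 93/2085 = 0.044604.
Pooled p̂ = (73+93)/(2243+2085) = 166/4328 = 0.038355.
SE = √(0.0368838 × 0.000925448) = 0.005842.
z = (0.032546 − 0.044604)/0.005842 = -0.012058/0.005842 = -2.0640.
p-value = 2·P(Z > 2.064) ≈ 0.0390. With α = 0.05, reject H₀.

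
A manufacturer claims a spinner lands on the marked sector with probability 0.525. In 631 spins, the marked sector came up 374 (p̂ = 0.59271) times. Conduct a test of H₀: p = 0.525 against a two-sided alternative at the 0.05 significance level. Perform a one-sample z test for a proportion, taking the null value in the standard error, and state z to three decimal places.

z = 3.406

p̂ = 374/631 ≈ 0.59271.
Under H₀, SE = √(0.525·0.475/631) = √(0.000395206) = 0.01988.
z = (0.59271 − 0.525)/0.01988 = 0.06771/0.01988 = 3.406.
p-value = 2·P(Z > 3.406) ≈ 0.0007; since p < α = 0.05, reject H₀.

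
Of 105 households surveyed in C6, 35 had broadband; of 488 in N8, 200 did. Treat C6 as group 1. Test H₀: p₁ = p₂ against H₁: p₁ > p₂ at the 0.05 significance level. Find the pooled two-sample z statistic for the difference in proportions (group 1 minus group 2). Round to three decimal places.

z = -1.454

p̂₁ = 35/105 = 0.33333, p̂₂ = 200/488 = 0.40984.
Pooled p̂ = (35+200)/(105+488) = 235/593 = 0.39629.
SE = √(0.239244 × 0.011573) = 0.05262.
z = (0.33333 − 0.40984)/0.05262 = -0.07651/0.05262 = -1.454.
p-value = P(Z > -1.454) ≈ 0.9270; since p > α = 0.05, fail to reject H₀.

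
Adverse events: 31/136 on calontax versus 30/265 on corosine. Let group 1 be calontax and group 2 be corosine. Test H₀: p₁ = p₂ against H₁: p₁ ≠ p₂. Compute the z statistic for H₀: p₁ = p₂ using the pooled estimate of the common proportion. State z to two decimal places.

z = 3.03

p̂₁ = 31/136 ≈ 0.2279, p̂₂ = 30/265 ≈ 0.1132.
Pooled p̂ = (31+30)/(136+265) = 61/401 = 0.1521.
SE = √(0.128979 × 0.0111265) = 0.0379.
z = (0.2279 − 0.1132)/0.0379 = 0.1147/0.0379 = 3.03.
Two-sided p-value ≈ 2·Φ(−3.029) = 0.0025.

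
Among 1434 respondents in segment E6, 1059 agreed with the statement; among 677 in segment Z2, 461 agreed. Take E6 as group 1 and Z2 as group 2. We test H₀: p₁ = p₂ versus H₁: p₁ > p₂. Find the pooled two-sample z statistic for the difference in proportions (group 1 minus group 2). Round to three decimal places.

z = 2.749

p̂₁ = 1059/1434 = 0.738494, p̂₂ = 461/677 = 0.680945.
Pooled p̂ = (1059+461)/(1434+677) = 1520/2111 = 0.720038.
SE = √(p̂(1−p̂)(1/n₁+1/n₂)) = √(0.720038·0.279962·0.00217445) = √(0.000438334) = 0.020936.
z = (0.738494 − 0.680945)/0.020936 = 0.057549/0.020936 = 2.749.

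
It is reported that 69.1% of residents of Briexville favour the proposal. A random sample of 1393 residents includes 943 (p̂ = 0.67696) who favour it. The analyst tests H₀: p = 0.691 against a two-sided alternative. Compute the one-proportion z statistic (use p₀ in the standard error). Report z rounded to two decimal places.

p̂ = 943/1393 = 0.6770.
Under H₀, SE = √(0.691·0.309/1393) = √(0.00015328) = 0.0124.
z = (0.6770 − 0.691)/0.0124 = -0.0140/0.0124 = -1.13.
Two-sided p-value ≈ 2·Φ(−1.134) = 0.2567.

z = -1.13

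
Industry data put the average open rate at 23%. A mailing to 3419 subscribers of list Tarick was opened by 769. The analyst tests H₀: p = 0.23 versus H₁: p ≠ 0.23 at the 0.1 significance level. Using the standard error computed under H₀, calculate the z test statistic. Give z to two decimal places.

p̂ = 769/3419 = 0.2249.
Standard error under H₀: √(0.23×0.77/3419) = 0.0072.
z = (0.2249 − 0.23)/0.0072 = -0.0051/0.0072 = -0.71.
p-value = 2·P(Z > 0.706) ≈ 0.4803. With α = 0.1, fail to reject H₀.

z = -0.71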